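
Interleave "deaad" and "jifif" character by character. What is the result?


Interleaving "deaad" and "jifif":
  Position 0: 'd' from first, 'j' from second => "dj"
  Position 1: 'e' from first, 'i' from second => "ei"
  Position 2: 'a' from first, 'f' from second => "af"
  Position 3: 'a' from first, 'i' from second => "ai"
  Position 4: 'd' from first, 'f' from second => "df"
Result: djeiafaidf

djeiafaidf


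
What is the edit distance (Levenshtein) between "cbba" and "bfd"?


Computing edit distance: "cbba" -> "bfd"
DP table:
           b    f    d
      0    1    2    3
  c   1    1    2    3
  b   2    1    2    3
  b   3    2    2    3
  a   4    3    3    3
Edit distance = dp[4][3] = 3

3


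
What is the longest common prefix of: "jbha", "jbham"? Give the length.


Words: jbha, jbham
  Position 0: all 'j' => match
  Position 1: all 'b' => match
  Position 2: all 'h' => match
  Position 3: all 'a' => match
LCP = "jbha" (length 4)

4


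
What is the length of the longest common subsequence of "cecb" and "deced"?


LCS of "cecb" and "deced"
DP table:
           d    e    c    e    d
      0    0    0    0    0    0
  c   0    0    0    1    1    1
  e   0    0    1    1    2    2
  c   0    0    1    2    2    2
  b   0    0    1    2    2    2
LCS length = dp[4][5] = 2

2


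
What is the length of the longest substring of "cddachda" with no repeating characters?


Input: "cddachda"
Sliding window (track last position of each char):
  Position 0 ('c'): window [0,0] length 1 -- new best
  Position 1 ('d'): window [0,1] length 2 -- new best
  Position 2 ('d'): repeat (last at 1), move window start to 2
  Position 2 ('d'): window [2,2] length 1
  Position 3 ('a'): window [2,3] length 2
  Position 4 ('c'): window [2,4] length 3 -- new best
  Position 5 ('h'): window [2,5] length 4 -- new best
  Position 6 ('d'): repeat (last at 2), move window start to 3
  Position 6 ('d'): window [3,6] length 4
  Position 7 ('a'): repeat (last at 3), move window start to 4
  Position 7 ('a'): window [4,7] length 4
Longest substring with no repeats: "dach" with length 4

4


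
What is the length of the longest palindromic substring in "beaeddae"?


Input: "beaeddae"
Checking substrings for palindromes:
  [1:4] "eae" (len 3) => palindrome
  [4:6] "dd" (len 2) => palindrome
Longest palindromic substring: "eae" with length 3

3


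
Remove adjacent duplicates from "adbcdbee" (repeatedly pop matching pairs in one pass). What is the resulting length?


Input: adbcdbee
Stack-based adjacent duplicate removal:
  Read 'a': push. Stack: a
  Read 'd': push. Stack: ad
  Read 'b': push. Stack: adb
  Read 'c': push. Stack: adbc
  Read 'd': push. Stack: adbcd
  Read 'b': push. Stack: adbcdb
  Read 'e': push. Stack: adbcdbe
  Read 'e': matches stack top 'e' => pop. Stack: adbcdb
Final stack: "adbcdb" (length 6)

6


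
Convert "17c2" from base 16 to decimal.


Input: "17c2" in base 16
Positional expansion:
  Digit '1' (value 1) x 16^3 = 4096
  Digit '7' (value 7) x 16^2 = 1792
  Digit 'c' (value 12) x 16^1 = 192
  Digit '2' (value 2) x 16^0 = 2
Sum = 6082

6082


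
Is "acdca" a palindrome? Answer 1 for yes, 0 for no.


Input: acdca
Reversed: acdca
  Compare pos 0 ('a') with pos 4 ('a'): match
  Compare pos 1 ('c') with pos 3 ('c'): match
Result: palindrome

1


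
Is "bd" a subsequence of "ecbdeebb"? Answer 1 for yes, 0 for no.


Check if "bd" is a subsequence of "ecbdeebb"
Greedy scan:
  Position 0 ('e'): no match needed
  Position 1 ('c'): no match needed
  Position 2 ('b'): matches sub[0] = 'b'
  Position 3 ('d'): matches sub[1] = 'd'
  Position 4 ('e'): no match needed
  Position 5 ('e'): no match needed
  Position 6 ('b'): no match needed
  Position 7 ('b'): no match needed
All 2 characters matched => is a subsequence

1


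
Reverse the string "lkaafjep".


Input: lkaafjep
Reading characters right to left:
  Position 7: 'p'
  Position 6: 'e'
  Position 5: 'j'
  Position 4: 'f'
  Position 3: 'a'
  Position 2: 'a'
  Position 1: 'k'
  Position 0: 'l'
Reversed: pejfaakl

pejfaakl


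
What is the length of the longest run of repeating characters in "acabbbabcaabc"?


Input: "acabbbabcaabc"
Scanning for longest run:
  Position 1 ('c'): new char, reset run to 1
  Position 2 ('a'): new char, reset run to 1
  Position 3 ('b'): new char, reset run to 1
  Position 4 ('b'): continues run of 'b', length=2
  Position 5 ('b'): continues run of 'b', length=3
  Position 6 ('a'): new char, reset run to 1
  Position 7 ('b'): new char, reset run to 1
  Position 8 ('c'): new char, reset run to 1
  Position 9 ('a'): new char, reset run to 1
  Position 10 ('a'): continues run of 'a', length=2
  Position 11 ('b'): new char, reset run to 1
  Position 12 ('c'): new char, reset run to 1
Longest run: 'b' with length 3

3


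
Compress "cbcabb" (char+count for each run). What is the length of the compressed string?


Input: cbcabb
Runs:
  'c' x 1 => "c1"
  'b' x 1 => "b1"
  'c' x 1 => "c1"
  'a' x 1 => "a1"
  'b' x 2 => "b2"
Compressed: "c1b1c1a1b2"
Compressed length: 10

10


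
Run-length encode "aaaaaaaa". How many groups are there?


Input: aaaaaaaa
Scanning for consecutive runs:
  Group 1: 'a' x 8 (positions 0-7)
Total groups: 1

1


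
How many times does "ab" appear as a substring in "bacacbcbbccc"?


Searching for "ab" in "bacacbcbbccc"
Scanning each position:
  Position 0: "ba" => no
  Position 1: "ac" => no
  Position 2: "ca" => no
  Position 3: "ac" => no
  Position 4: "cb" => no
  Position 5: "bc" => no
  Position 6: "cb" => no
  Position 7: "bb" => no
  Position 8: "bc" => no
  Position 9: "cc" => no
  Position 10: "cc" => no
Total occurrences: 0

0


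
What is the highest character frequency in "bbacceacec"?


Input: bbacceacec
Character counts:
  'a': 2
  'b': 2
  'c': 4
  'e': 2
Maximum frequency: 4

4


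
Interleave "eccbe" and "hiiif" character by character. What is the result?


Interleaving "eccbe" and "hiiif":
  Position 0: 'e' from first, 'h' from second => "eh"
  Position 1: 'c' from first, 'i' from second => "ci"
  Position 2: 'c' from first, 'i' from second => "ci"
  Position 3: 'b' from first, 'i' from second => "bi"
  Position 4: 'e' from first, 'f' from second => "ef"
Result: ehcicibief

ehcicibief


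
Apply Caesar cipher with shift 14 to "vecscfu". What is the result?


Caesar cipher: shift "vecscfu" by 14
  'v' (pos 21) + 14 = pos 9 = 'j'
  'e' (pos 4) + 14 = pos 18 = 's'
  'c' (pos 2) + 14 = pos 16 = 'q'
  's' (pos 18) + 14 = pos 6 = 'g'
  'c' (pos 2) + 14 = pos 16 = 'q'
  'f' (pos 5) + 14 = pos 19 = 't'
  'u' (pos 20) + 14 = pos 8 = 'i'
Result: jsqgqti

jsqgqti


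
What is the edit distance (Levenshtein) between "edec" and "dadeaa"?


Computing edit distance: "edec" -> "dadeaa"
DP table:
           d    a    d    e    a    a
      0    1    2    3    4    5    6
  e   1    1    2    3    3    4    5
  d   2    1    2    2    3    4    5
  e   3    2    2    3    2    3    4
  c   4    3    3    3    3    3    4
Edit distance = dp[4][6] = 4

4


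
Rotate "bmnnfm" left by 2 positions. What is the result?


Input: "bmnnfm", rotate left by 2
First 2 characters: "bm"
Remaining characters: "nnfm"
Concatenate remaining + first: "nnfm" + "bm" = "nnfmbm"

nnfmbm


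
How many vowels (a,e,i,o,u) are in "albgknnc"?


Input: albgknnc
Checking each character:
  'a' at position 0: vowel (running total: 1)
  'l' at position 1: consonant
  'b' at position 2: consonant
  'g' at position 3: consonant
  'k' at position 4: consonant
  'n' at position 5: consonant
  'n' at position 6: consonant
  'c' at position 7: consonant
Total vowels: 1

1


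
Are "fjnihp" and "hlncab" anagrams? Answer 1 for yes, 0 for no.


Strings: "fjnihp", "hlncab"
Sorted first:  fhijnp
Sorted second: abchln
Differ at position 0: 'f' vs 'a' => not anagrams

0


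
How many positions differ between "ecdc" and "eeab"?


Comparing "ecdc" and "eeab" position by position:
  Position 0: 'e' vs 'e' => same
  Position 1: 'c' vs 'e' => DIFFER
  Position 2: 'd' vs 'a' => DIFFER
  Position 3: 'c' vs 'b' => DIFFER
Positions that differ: 3

3


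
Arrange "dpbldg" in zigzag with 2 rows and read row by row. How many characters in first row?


Zigzag "dpbldg" into 2 rows:
Placing characters:
  'd' => row 0
  'p' => row 1
  'b' => row 0
  'l' => row 1
  'd' => row 0
  'g' => row 1
Rows:
  Row 0: "dbd"
  Row 1: "plg"
First row length: 3

3


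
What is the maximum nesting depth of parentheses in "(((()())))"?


Input: "(((()())))"
Tracking depth:
  Position 0 '(': depth becomes 1
  Position 1 '(': depth becomes 2
  Position 2 '(': depth becomes 3
  Position 3 '(': depth becomes 4
  Position 4 ')': depth becomes 3
  Position 5 '(': depth becomes 4
  Position 6 ')': depth becomes 3
  Position 7 ')': depth becomes 2
  Position 8 ')': depth becomes 1
  Position 9 ')': depth becomes 0
Maximum depth reached: 4

4


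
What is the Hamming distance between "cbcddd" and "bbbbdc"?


Comparing "cbcddd" and "bbbbdc" position by position:
  Position 0: 'c' vs 'b' => differ
  Position 1: 'b' vs 'b' => same
  Position 2: 'c' vs 'b' => differ
  Position 3: 'd' vs 'b' => differ
  Position 4: 'd' vs 'd' => same
  Position 5: 'd' vs 'c' => differ
Total differences (Hamming distance): 4

4


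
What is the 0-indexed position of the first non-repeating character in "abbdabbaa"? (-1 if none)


Input: abbdabbaa
Character frequencies:
  'a': 4
  'b': 4
  'd': 1
Scanning left to right for freq == 1:
  Position 0 ('a'): freq=4, skip
  Position 1 ('b'): freq=4, skip
  Position 2 ('b'): freq=4, skip
  Position 3 ('d'): unique! => answer = 3

3


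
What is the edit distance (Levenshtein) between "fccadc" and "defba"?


Computing edit distance: "fccadc" -> "defba"
DP table:
           d    e    f    b    a
      0    1    2    3    4    5
  f   1    1    2    2    3    4
  c   2    2    2    3    3    4
  c   3    3    3    3    4    4
  a   4    4    4    4    4    4
  d   5    4    5    5    5    5
  c   6    5    5    6    6    6
Edit distance = dp[6][5] = 6

6


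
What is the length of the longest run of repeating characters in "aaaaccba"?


Input: "aaaaccba"
Scanning for longest run:
  Position 1 ('a'): continues run of 'a', length=2
  Position 2 ('a'): continues run of 'a', length=3
  Position 3 ('a'): continues run of 'a', length=4
  Position 4 ('c'): new char, reset run to 1
  Position 5 ('c'): continues run of 'c', length=2
  Position 6 ('b'): new char, reset run to 1
  Position 7 ('a'): new char, reset run to 1
Longest run: 'a' with length 4

4


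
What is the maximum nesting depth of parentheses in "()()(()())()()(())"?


Input: "()()(()())()()(())"
Tracking depth:
  Position 0 '(': depth becomes 1
  Position 1 ')': depth becomes 0
  Position 2 '(': depth becomes 1
  Position 3 ')': depth becomes 0
  Position 4 '(': depth becomes 1
  Position 5 '(': depth becomes 2
  Position 6 ')': depth becomes 1
  Position 7 '(': depth becomes 2
  Position 8 ')': depth becomes 1
  Position 9 ')': depth becomes 0
  Position 10 '(': depth becomes 1
  Position 11 ')': depth becomes 0
  Position 12 '(': depth becomes 1
  Position 13 ')': depth becomes 0
  Position 14 '(': depth becomes 1
  Position 15 '(': depth becomes 2
  Position 16 ')': depth becomes 1
  Position 17 ')': depth becomes 0
Maximum depth reached: 2

2


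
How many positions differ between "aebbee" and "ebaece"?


Comparing "aebbee" and "ebaece" position by position:
  Position 0: 'a' vs 'e' => DIFFER
  Position 1: 'e' vs 'b' => DIFFER
  Position 2: 'b' vs 'a' => DIFFER
  Position 3: 'b' vs 'e' => DIFFER
  Position 4: 'e' vs 'c' => DIFFER
  Position 5: 'e' vs 'e' => same
Positions that differ: 5

5


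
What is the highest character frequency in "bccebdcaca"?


Input: bccebdcaca
Character counts:
  'a': 2
  'b': 2
  'c': 4
  'd': 1
  'e': 1
Maximum frequency: 4

4


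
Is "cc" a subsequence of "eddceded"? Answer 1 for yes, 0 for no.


Check if "cc" is a subsequence of "eddceded"
Greedy scan:
  Position 0 ('e'): no match needed
  Position 1 ('d'): no match needed
  Position 2 ('d'): no match needed
  Position 3 ('c'): matches sub[0] = 'c'
  Position 4 ('e'): no match needed
  Position 5 ('d'): no match needed
  Position 6 ('e'): no match needed
  Position 7 ('d'): no match needed
Only matched 1/2 characters => not a subsequence

0


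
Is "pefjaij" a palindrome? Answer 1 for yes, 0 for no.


Input: pefjaij
Reversed: jiajfep
  Compare pos 0 ('p') with pos 6 ('j'): MISMATCH
  Compare pos 1 ('e') with pos 5 ('i'): MISMATCH
  Compare pos 2 ('f') with pos 4 ('a'): MISMATCH
Result: not a palindrome

0


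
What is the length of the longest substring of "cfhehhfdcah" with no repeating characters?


Input: "cfhehhfdcah"
Sliding window (track last position of each char):
  Position 0 ('c'): window [0,0] length 1 -- new best
  Position 1 ('f'): window [0,1] length 2 -- new best
  Position 2 ('h'): window [0,2] length 3 -- new best
  Position 3 ('e'): window [0,3] length 4 -- new best
  Position 4 ('h'): repeat (last at 2), move window start to 3
  Position 4 ('h'): window [3,4] length 2
  Position 5 ('h'): repeat (last at 4), move window start to 5
  Position 5 ('h'): window [5,5] length 1
  Position 6 ('f'): window [5,6] length 2
  Position 7 ('d'): window [5,7] length 3
  Position 8 ('c'): window [5,8] length 4
  Position 9 ('a'): window [5,9] length 5 -- new best
  Position 10 ('h'): repeat (last at 5), move window start to 6
  Position 10 ('h'): window [6,10] length 5
Longest substring with no repeats: "hfdca" with length 5

5


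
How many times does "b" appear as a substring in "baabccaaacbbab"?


Searching for "b" in "baabccaaacbbab"
Scanning each position:
  Position 0: "b" => MATCH
  Position 1: "a" => no
  Position 2: "a" => no
  Position 3: "b" => MATCH
  Position 4: "c" => no
  Position 5: "c" => no
  Position 6: "a" => no
  Position 7: "a" => no
  Position 8: "a" => no
  Position 9: "c" => no
  Position 10: "b" => MATCH
  Position 11: "b" => MATCH
  Position 12: "a" => no
  Position 13: "b" => MATCH
Total occurrences: 5

5


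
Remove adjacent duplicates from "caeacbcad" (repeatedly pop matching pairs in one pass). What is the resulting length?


Input: caeacbcad
Stack-based adjacent duplicate removal:
  Read 'c': push. Stack: c
  Read 'a': push. Stack: ca
  Read 'e': push. Stack: cae
  Read 'a': push. Stack: caea
  Read 'c': push. Stack: caeac
  Read 'b': push. Stack: caeacb
  Read 'c': push. Stack: caeacbc
  Read 'a': push. Stack: caeacbca
  Read 'd': push. Stack: caeacbcad
Final stack: "caeacbcad" (length 9)

9


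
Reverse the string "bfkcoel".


Input: bfkcoel
Reading characters right to left:
  Position 6: 'l'
  Position 5: 'e'
  Position 4: 'o'
  Position 3: 'c'
  Position 2: 'k'
  Position 1: 'f'
  Position 0: 'b'
Reversed: leockfb

leockfb


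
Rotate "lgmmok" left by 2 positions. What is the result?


Input: "lgmmok", rotate left by 2
First 2 characters: "lg"
Remaining characters: "mmok"
Concatenate remaining + first: "mmok" + "lg" = "mmoklg"

mmoklg


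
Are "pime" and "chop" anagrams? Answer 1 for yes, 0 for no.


Strings: "pime", "chop"
Sorted first:  eimp
Sorted second: chop
Differ at position 0: 'e' vs 'c' => not anagrams

0


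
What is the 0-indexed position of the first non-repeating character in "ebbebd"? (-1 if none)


Input: ebbebd
Character frequencies:
  'b': 3
  'd': 1
  'e': 2
Scanning left to right for freq == 1:
  Position 0 ('e'): freq=2, skip
  Position 1 ('b'): freq=3, skip
  Position 2 ('b'): freq=3, skip
  Position 3 ('e'): freq=2, skip
  Position 4 ('b'): freq=3, skip
  Position 5 ('d'): unique! => answer = 5

5


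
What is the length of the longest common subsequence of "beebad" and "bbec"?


LCS of "beebad" and "bbec"
DP table:
           b    b    e    c
      0    0    0    0    0
  b   0    1    1    1    1
  e   0    1    1    2    2
  e   0    1    1    2    2
  b   0    1    2    2    2
  a   0    1    2    2    2
  d   0    1    2    2    2
LCS length = dp[6][4] = 2

2


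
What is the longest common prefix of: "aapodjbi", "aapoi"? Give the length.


Words: aapodjbi, aapoi
  Position 0: all 'a' => match
  Position 1: all 'a' => match
  Position 2: all 'p' => match
  Position 3: all 'o' => match
  Position 4: ('d', 'i') => mismatch, stop
LCP = "aapo" (length 4)

4


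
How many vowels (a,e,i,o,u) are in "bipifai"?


Input: bipifai
Checking each character:
  'b' at position 0: consonant
  'i' at position 1: vowel (running total: 1)
  'p' at position 2: consonant
  'i' at position 3: vowel (running total: 2)
  'f' at position 4: consonant
  'a' at position 5: vowel (running total: 3)
  'i' at position 6: vowel (running total: 4)
Total vowels: 4

4


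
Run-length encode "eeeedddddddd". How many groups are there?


Input: eeeedddddddd
Scanning for consecutive runs:
  Group 1: 'e' x 4 (positions 0-3)
  Group 2: 'd' x 8 (positions 4-11)
Total groups: 2

2


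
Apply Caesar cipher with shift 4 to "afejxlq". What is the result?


Caesar cipher: shift "afejxlq" by 4
  'a' (pos 0) + 4 = pos 4 = 'e'
  'f' (pos 5) + 4 = pos 9 = 'j'
  'e' (pos 4) + 4 = pos 8 = 'i'
  'j' (pos 9) + 4 = pos 13 = 'n'
  'x' (pos 23) + 4 = pos 1 = 'b'
  'l' (pos 11) + 4 = pos 15 = 'p'
  'q' (pos 16) + 4 = pos 20 = 'u'
Result: ejinbpu

ejinbpu


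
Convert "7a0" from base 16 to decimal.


Input: "7a0" in base 16
Positional expansion:
  Digit '7' (value 7) x 16^2 = 1792
  Digit 'a' (value 10) x 16^1 = 160
  Digit '0' (value 0) x 16^0 = 0
Sum = 1952

1952


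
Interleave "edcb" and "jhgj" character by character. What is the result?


Interleaving "edcb" and "jhgj":
  Position 0: 'e' from first, 'j' from second => "ej"
  Position 1: 'd' from first, 'h' from second => "dh"
  Position 2: 'c' from first, 'g' from second => "cg"
  Position 3: 'b' from first, 'j' from second => "bj"
Result: ejdhcgbj

ejdhcgbj


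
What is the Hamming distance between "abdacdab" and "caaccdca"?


Comparing "abdacdab" and "caaccdca" position by position:
  Position 0: 'a' vs 'c' => differ
  Position 1: 'b' vs 'a' => differ
  Position 2: 'd' vs 'a' => differ
  Position 3: 'a' vs 'c' => differ
  Position 4: 'c' vs 'c' => same
  Position 5: 'd' vs 'd' => same
  Position 6: 'a' vs 'c' => differ
  Position 7: 'b' vs 'a' => differ
Total differences (Hamming distance): 6

6


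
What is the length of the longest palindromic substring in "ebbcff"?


Input: "ebbcff"
Checking substrings for palindromes:
  [1:3] "bb" (len 2) => palindrome
  [4:6] "ff" (len 2) => palindrome
Longest palindromic substring: "bb" with length 2

2


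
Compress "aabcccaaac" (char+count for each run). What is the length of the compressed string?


Input: aabcccaaac
Runs:
  'a' x 2 => "a2"
  'b' x 1 => "b1"
  'c' x 3 => "c3"
  'a' x 3 => "a3"
  'c' x 1 => "c1"
Compressed: "a2b1c3a3c1"
Compressed length: 10

10


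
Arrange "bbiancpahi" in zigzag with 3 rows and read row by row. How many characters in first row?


Zigzag "bbiancpahi" into 3 rows:
Placing characters:
  'b' => row 0
  'b' => row 1
  'i' => row 2
  'a' => row 1
  'n' => row 0
  'c' => row 1
  'p' => row 2
  'a' => row 1
  'h' => row 0
  'i' => row 1
Rows:
  Row 0: "bnh"
  Row 1: "bacai"
  Row 2: "ip"
First row length: 3

3


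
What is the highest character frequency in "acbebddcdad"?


Input: acbebddcdad
Character counts:
  'a': 2
  'b': 2
  'c': 2
  'd': 4
  'e': 1
Maximum frequency: 4

4


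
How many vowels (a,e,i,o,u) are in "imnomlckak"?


Input: imnomlckak
Checking each character:
  'i' at position 0: vowel (running total: 1)
  'm' at position 1: consonant
  'n' at position 2: consonant
  'o' at position 3: vowel (running total: 2)
  'm' at position 4: consonant
  'l' at position 5: consonant
  'c' at position 6: consonant
  'k' at position 7: consonant
  'a' at position 8: vowel (running total: 3)
  'k' at position 9: consonant
Total vowels: 3

3


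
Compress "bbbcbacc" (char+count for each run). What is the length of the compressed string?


Input: bbbcbacc
Runs:
  'b' x 3 => "b3"
  'c' x 1 => "c1"
  'b' x 1 => "b1"
  'a' x 1 => "a1"
  'c' x 2 => "c2"
Compressed: "b3c1b1a1c2"
Compressed length: 10

10


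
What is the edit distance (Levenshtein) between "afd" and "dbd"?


Computing edit distance: "afd" -> "dbd"
DP table:
           d    b    d
      0    1    2    3
  a   1    1    2    3
  f   2    2    2    3
  d   3    2    3    2
Edit distance = dp[3][3] = 2

2


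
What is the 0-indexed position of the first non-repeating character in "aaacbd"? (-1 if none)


Input: aaacbd
Character frequencies:
  'a': 3
  'b': 1
  'c': 1
  'd': 1
Scanning left to right for freq == 1:
  Position 0 ('a'): freq=3, skip
  Position 1 ('a'): freq=3, skip
  Position 2 ('a'): freq=3, skip
  Position 3 ('c'): unique! => answer = 3

3


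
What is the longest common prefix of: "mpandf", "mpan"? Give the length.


Words: mpandf, mpan
  Position 0: all 'm' => match
  Position 1: all 'p' => match
  Position 2: all 'a' => match
  Position 3: all 'n' => match
LCP = "mpan" (length 4)

4


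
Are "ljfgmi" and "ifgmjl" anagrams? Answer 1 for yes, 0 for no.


Strings: "ljfgmi", "ifgmjl"
Sorted first:  fgijlm
Sorted second: fgijlm
Sorted forms match => anagrams

1


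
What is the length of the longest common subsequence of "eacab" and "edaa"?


LCS of "eacab" and "edaa"
DP table:
           e    d    a    a
      0    0    0    0    0
  e   0    1    1    1    1
  a   0    1    1    2    2
  c   0    1    1    2    2
  a   0    1    1    2    3
  b   0    1    1    2    3
LCS length = dp[5][4] = 3

3


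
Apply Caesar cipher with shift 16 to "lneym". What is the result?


Caesar cipher: shift "lneym" by 16
  'l' (pos 11) + 16 = pos 1 = 'b'
  'n' (pos 13) + 16 = pos 3 = 'd'
  'e' (pos 4) + 16 = pos 20 = 'u'
  'y' (pos 24) + 16 = pos 14 = 'o'
  'm' (pos 12) + 16 = pos 2 = 'c'
Result: bduoc

bduoc


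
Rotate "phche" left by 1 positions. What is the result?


Input: "phche", rotate left by 1
First 1 characters: "p"
Remaining characters: "hche"
Concatenate remaining + first: "hche" + "p" = "hchep"

hchep


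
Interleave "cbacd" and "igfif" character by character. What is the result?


Interleaving "cbacd" and "igfif":
  Position 0: 'c' from first, 'i' from second => "ci"
  Position 1: 'b' from first, 'g' from second => "bg"
  Position 2: 'a' from first, 'f' from second => "af"
  Position 3: 'c' from first, 'i' from second => "ci"
  Position 4: 'd' from first, 'f' from second => "df"
Result: cibgafcidf

cibgafcidf


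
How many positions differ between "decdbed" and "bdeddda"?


Comparing "decdbed" and "bdeddda" position by position:
  Position 0: 'd' vs 'b' => DIFFER
  Position 1: 'e' vs 'd' => DIFFER
  Position 2: 'c' vs 'e' => DIFFER
  Position 3: 'd' vs 'd' => same
  Position 4: 'b' vs 'd' => DIFFER
  Position 5: 'e' vs 'd' => DIFFER
  Position 6: 'd' vs 'a' => DIFFER
Positions that differ: 6

6


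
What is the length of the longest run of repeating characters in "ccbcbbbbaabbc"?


Input: "ccbcbbbbaabbc"
Scanning for longest run:
  Position 1 ('c'): continues run of 'c', length=2
  Position 2 ('b'): new char, reset run to 1
  Position 3 ('c'): new char, reset run to 1
  Position 4 ('b'): new char, reset run to 1
  Position 5 ('b'): continues run of 'b', length=2
  Position 6 ('b'): continues run of 'b', length=3
  Position 7 ('b'): continues run of 'b', length=4
  Position 8 ('a'): new char, reset run to 1
  Position 9 ('a'): continues run of 'a', length=2
  Position 10 ('b'): new char, reset run to 1
  Position 11 ('b'): continues run of 'b', length=2
  Position 12 ('c'): new char, reset run to 1
Longest run: 'b' with length 4

4


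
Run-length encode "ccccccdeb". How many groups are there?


Input: ccccccdeb
Scanning for consecutive runs:
  Group 1: 'c' x 6 (positions 0-5)
  Group 2: 'd' x 1 (positions 6-6)
  Group 3: 'e' x 1 (positions 7-7)
  Group 4: 'b' x 1 (positions 8-8)
Total groups: 4

4


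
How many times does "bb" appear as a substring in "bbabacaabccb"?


Searching for "bb" in "bbabacaabccb"
Scanning each position:
  Position 0: "bb" => MATCH
  Position 1: "ba" => no
  Position 2: "ab" => no
  Position 3: "ba" => no
  Position 4: "ac" => no
  Position 5: "ca" => no
  Position 6: "aa" => no
  Position 7: "ab" => no
  Position 8: "bc" => no
  Position 9: "cc" => no
  Position 10: "cb" => no
Total occurrences: 1

1


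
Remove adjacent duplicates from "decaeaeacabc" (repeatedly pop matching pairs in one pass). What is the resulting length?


Input: decaeaeacabc
Stack-based adjacent duplicate removal:
  Read 'd': push. Stack: d
  Read 'e': push. Stack: de
  Read 'c': push. Stack: dec
  Read 'a': push. Stack: deca
  Read 'e': push. Stack: decae
  Read 'a': push. Stack: decaea
  Read 'e': push. Stack: decaeae
  Read 'a': push. Stack: decaeaea
  Read 'c': push. Stack: decaeaeac
  Read 'a': push. Stack: decaeaeaca
  Read 'b': push. Stack: decaeaeacab
  Read 'c': push. Stack: decaeaeacabc
Final stack: "decaeaeacabc" (length 12)

12


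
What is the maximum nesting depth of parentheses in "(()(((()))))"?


Input: "(()(((()))))"
Tracking depth:
  Position 0 '(': depth becomes 1
  Position 1 '(': depth becomes 2
  Position 2 ')': depth becomes 1
  Position 3 '(': depth becomes 2
  Position 4 '(': depth becomes 3
  Position 5 '(': depth becomes 4
  Position 6 '(': depth becomes 5
  Position 7 ')': depth becomes 4
  Position 8 ')': depth becomes 3
  Position 9 ')': depth becomes 2
  Position 10 ')': depth becomes 1
  Position 11 ')': depth becomes 0
Maximum depth reached: 5

5


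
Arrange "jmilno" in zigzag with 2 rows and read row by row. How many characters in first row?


Zigzag "jmilno" into 2 rows:
Placing characters:
  'j' => row 0
  'm' => row 1
  'i' => row 0
  'l' => row 1
  'n' => row 0
  'o' => row 1
Rows:
  Row 0: "jin"
  Row 1: "mlo"
First row length: 3

3


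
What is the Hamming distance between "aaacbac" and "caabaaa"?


Comparing "aaacbac" and "caabaaa" position by position:
  Position 0: 'a' vs 'c' => differ
  Position 1: 'a' vs 'a' => same
  Position 2: 'a' vs 'a' => same
  Position 3: 'c' vs 'b' => differ
  Position 4: 'b' vs 'a' => differ
  Position 5: 'a' vs 'a' => same
  Position 6: 'c' vs 'a' => differ
Total differences (Hamming distance): 4

4


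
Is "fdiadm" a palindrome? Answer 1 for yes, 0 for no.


Input: fdiadm
Reversed: mdaidf
  Compare pos 0 ('f') with pos 5 ('m'): MISMATCH
  Compare pos 1 ('d') with pos 4 ('d'): match
  Compare pos 2 ('i') with pos 3 ('a'): MISMATCH
Result: not a palindrome

0


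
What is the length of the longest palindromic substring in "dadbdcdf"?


Input: "dadbdcdf"
Checking substrings for palindromes:
  [0:3] "dad" (len 3) => palindrome
  [2:5] "dbd" (len 3) => palindrome
  [4:7] "dcd" (len 3) => palindrome
Longest palindromic substring: "dad" with length 3

3


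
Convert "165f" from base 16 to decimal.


Input: "165f" in base 16
Positional expansion:
  Digit '1' (value 1) x 16^3 = 4096
  Digit '6' (value 6) x 16^2 = 1536
  Digit '5' (value 5) x 16^1 = 80
  Digit 'f' (value 15) x 16^0 = 15
Sum = 5727

5727


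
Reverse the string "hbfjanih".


Input: hbfjanih
Reading characters right to left:
  Position 7: 'h'
  Position 6: 'i'
  Position 5: 'n'
  Position 4: 'a'
  Position 3: 'j'
  Position 2: 'f'
  Position 1: 'b'
  Position 0: 'h'
Reversed: hinajfbh

hinajfbh


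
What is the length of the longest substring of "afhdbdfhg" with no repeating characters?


Input: "afhdbdfhg"
Sliding window (track last position of each char):
  Position 0 ('a'): window [0,0] length 1 -- new best
  Position 1 ('f'): window [0,1] length 2 -- new best
  Position 2 ('h'): window [0,2] length 3 -- new best
  Position 3 ('d'): window [0,3] length 4 -- new best
  Position 4 ('b'): window [0,4] length 5 -- new best
  Position 5 ('d'): repeat (last at 3), move window start to 4
  Position 5 ('d'): window [4,5] length 2
  Position 6 ('f'): window [4,6] length 3
  Position 7 ('h'): window [4,7] length 4
  Position 8 ('g'): window [4,8] length 5
Longest substring with no repeats: "afhdb" with length 5

5


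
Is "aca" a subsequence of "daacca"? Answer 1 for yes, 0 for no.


Check if "aca" is a subsequence of "daacca"
Greedy scan:
  Position 0 ('d'): no match needed
  Position 1 ('a'): matches sub[0] = 'a'
  Position 2 ('a'): no match needed
  Position 3 ('c'): matches sub[1] = 'c'
  Position 4 ('c'): no match needed
  Position 5 ('a'): matches sub[2] = 'a'
All 3 characters matched => is a subsequence

1


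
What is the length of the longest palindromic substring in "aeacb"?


Input: "aeacb"
Checking substrings for palindromes:
  [0:3] "aea" (len 3) => palindrome
Longest palindromic substring: "aea" with length 3

3


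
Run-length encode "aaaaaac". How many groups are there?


Input: aaaaaac
Scanning for consecutive runs:
  Group 1: 'a' x 6 (positions 0-5)
  Group 2: 'c' x 1 (positions 6-6)
Total groups: 2

2


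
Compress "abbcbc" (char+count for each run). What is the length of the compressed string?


Input: abbcbc
Runs:
  'a' x 1 => "a1"
  'b' x 2 => "b2"
  'c' x 1 => "c1"
  'b' x 1 => "b1"
  'c' x 1 => "c1"
Compressed: "a1b2c1b1c1"
Compressed length: 10

10


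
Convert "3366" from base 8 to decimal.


Input: "3366" in base 8
Positional expansion:
  Digit '3' (value 3) x 8^3 = 1536
  Digit '3' (value 3) x 8^2 = 192
  Digit '6' (value 6) x 8^1 = 48
  Digit '6' (value 6) x 8^0 = 6
Sum = 1782

1782


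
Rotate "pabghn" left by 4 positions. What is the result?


Input: "pabghn", rotate left by 4
First 4 characters: "pabg"
Remaining characters: "hn"
Concatenate remaining + first: "hn" + "pabg" = "hnpabg"

hnpabg


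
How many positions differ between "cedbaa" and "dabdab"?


Comparing "cedbaa" and "dabdab" position by position:
  Position 0: 'c' vs 'd' => DIFFER
  Position 1: 'e' vs 'a' => DIFFER
  Position 2: 'd' vs 'b' => DIFFER
  Position 3: 'b' vs 'd' => DIFFER
  Position 4: 'a' vs 'a' => same
  Position 5: 'a' vs 'b' => DIFFER
Positions that differ: 5

5


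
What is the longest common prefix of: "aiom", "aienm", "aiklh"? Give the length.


Words: aiom, aienm, aiklh
  Position 0: all 'a' => match
  Position 1: all 'i' => match
  Position 2: ('o', 'e', 'k') => mismatch, stop
LCP = "ai" (length 2)

2


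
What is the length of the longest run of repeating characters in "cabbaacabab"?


Input: "cabbaacabab"
Scanning for longest run:
  Position 1 ('a'): new char, reset run to 1
  Position 2 ('b'): new char, reset run to 1
  Position 3 ('b'): continues run of 'b', length=2
  Position 4 ('a'): new char, reset run to 1
  Position 5 ('a'): continues run of 'a', length=2
  Position 6 ('c'): new char, reset run to 1
  Position 7 ('a'): new char, reset run to 1
  Position 8 ('b'): new char, reset run to 1
  Position 9 ('a'): new char, reset run to 1
  Position 10 ('b'): new char, reset run to 1
Longest run: 'b' with length 2

2


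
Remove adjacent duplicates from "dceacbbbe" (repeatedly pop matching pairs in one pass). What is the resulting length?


Input: dceacbbbe
Stack-based adjacent duplicate removal:
  Read 'd': push. Stack: d
  Read 'c': push. Stack: dc
  Read 'e': push. Stack: dce
  Read 'a': push. Stack: dcea
  Read 'c': push. Stack: dceac
  Read 'b': push. Stack: dceacb
  Read 'b': matches stack top 'b' => pop. Stack: dceac
  Read 'b': push. Stack: dceacb
  Read 'e': push. Stack: dceacbe
Final stack: "dceacbe" (length 7)

7


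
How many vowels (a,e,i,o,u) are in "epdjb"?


Input: epdjb
Checking each character:
  'e' at position 0: vowel (running total: 1)
  'p' at position 1: consonant
  'd' at position 2: consonant
  'j' at position 3: consonant
  'b' at position 4: consonant
Total vowels: 1

1


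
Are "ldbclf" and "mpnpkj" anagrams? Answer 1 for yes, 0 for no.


Strings: "ldbclf", "mpnpkj"
Sorted first:  bcdfll
Sorted second: jkmnpp
Differ at position 0: 'b' vs 'j' => not anagrams

0


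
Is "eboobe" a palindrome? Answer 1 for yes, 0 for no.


Input: eboobe
Reversed: eboobe
  Compare pos 0 ('e') with pos 5 ('e'): match
  Compare pos 1 ('b') with pos 4 ('b'): match
  Compare pos 2 ('o') with pos 3 ('o'): match
Result: palindrome

1


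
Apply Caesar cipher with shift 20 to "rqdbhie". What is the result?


Caesar cipher: shift "rqdbhie" by 20
  'r' (pos 17) + 20 = pos 11 = 'l'
  'q' (pos 16) + 20 = pos 10 = 'k'
  'd' (pos 3) + 20 = pos 23 = 'x'
  'b' (pos 1) + 20 = pos 21 = 'v'
  'h' (pos 7) + 20 = pos 1 = 'b'
  'i' (pos 8) + 20 = pos 2 = 'c'
  'e' (pos 4) + 20 = pos 24 = 'y'
Result: lkxvbcy

lkxvbcy


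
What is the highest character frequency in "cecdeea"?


Input: cecdeea
Character counts:
  'a': 1
  'c': 2
  'd': 1
  'e': 3
Maximum frequency: 3

3


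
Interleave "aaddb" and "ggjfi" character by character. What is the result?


Interleaving "aaddb" and "ggjfi":
  Position 0: 'a' from first, 'g' from second => "ag"
  Position 1: 'a' from first, 'g' from second => "ag"
  Position 2: 'd' from first, 'j' from second => "dj"
  Position 3: 'd' from first, 'f' from second => "df"
  Position 4: 'b' from first, 'i' from second => "bi"
Result: agagdjdfbi

agagdjdfbi


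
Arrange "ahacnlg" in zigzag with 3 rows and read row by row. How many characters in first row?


Zigzag "ahacnlg" into 3 rows:
Placing characters:
  'a' => row 0
  'h' => row 1
  'a' => row 2
  'c' => row 1
  'n' => row 0
  'l' => row 1
  'g' => row 2
Rows:
  Row 0: "an"
  Row 1: "hcl"
  Row 2: "ag"
First row length: 2

2


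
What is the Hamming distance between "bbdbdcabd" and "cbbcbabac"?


Comparing "bbdbdcabd" and "cbbcbabac" position by position:
  Position 0: 'b' vs 'c' => differ
  Position 1: 'b' vs 'b' => same
  Position 2: 'd' vs 'b' => differ
  Position 3: 'b' vs 'c' => differ
  Position 4: 'd' vs 'b' => differ
  Position 5: 'c' vs 'a' => differ
  Position 6: 'a' vs 'b' => differ
  Position 7: 'b' vs 'a' => differ
  Position 8: 'd' vs 'c' => differ
Total differences (Hamming distance): 8

8


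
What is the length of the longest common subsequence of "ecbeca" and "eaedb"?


LCS of "ecbeca" and "eaedb"
DP table:
           e    a    e    d    b
      0    0    0    0    0    0
  e   0    1    1    1    1    1
  c   0    1    1    1    1    1
  b   0    1    1    1    1    2
  e   0    1    1    2    2    2
  c   0    1    1    2    2    2
  a   0    1    2    2    2    2
LCS length = dp[6][5] = 2

2


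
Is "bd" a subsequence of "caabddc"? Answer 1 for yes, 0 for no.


Check if "bd" is a subsequence of "caabddc"
Greedy scan:
  Position 0 ('c'): no match needed
  Position 1 ('a'): no match needed
  Position 2 ('a'): no match needed
  Position 3 ('b'): matches sub[0] = 'b'
  Position 4 ('d'): matches sub[1] = 'd'
  Position 5 ('d'): no match needed
  Position 6 ('c'): no match needed
All 2 characters matched => is a subsequence

1


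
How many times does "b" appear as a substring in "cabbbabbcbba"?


Searching for "b" in "cabbbabbcbba"
Scanning each position:
  Position 0: "c" => no
  Position 1: "a" => no
  Position 2: "b" => MATCH
  Position 3: "b" => MATCH
  Position 4: "b" => MATCH
  Position 5: "a" => no
  Position 6: "b" => MATCH
  Position 7: "b" => MATCH
  Position 8: "c" => no
  Position 9: "b" => MATCH
  Position 10: "b" => MATCH
  Position 11: "a" => no
Total occurrences: 7

7


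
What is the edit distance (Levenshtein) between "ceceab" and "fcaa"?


Computing edit distance: "ceceab" -> "fcaa"
DP table:
           f    c    a    a
      0    1    2    3    4
  c   1    1    1    2    3
  e   2    2    2    2    3
  c   3    3    2    3    3
  e   4    4    3    3    4
  a   5    5    4    3    3
  b   6    6    5    4    4
Edit distance = dp[6][4] = 4

4


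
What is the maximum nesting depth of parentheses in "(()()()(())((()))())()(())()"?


Input: "(()()()(())((()))())()(())()"
Tracking depth:
  Position 0 '(': depth becomes 1
  Position 1 '(': depth becomes 2
  Position 2 ')': depth becomes 1
  Position 3 '(': depth becomes 2
  Position 4 ')': depth becomes 1
  Position 5 '(': depth becomes 2
  Position 6 ')': depth becomes 1
  Position 7 '(': depth becomes 2
  Position 8 '(': depth becomes 3
  Position 9 ')': depth becomes 2
  Position 10 ')': depth becomes 1
  Position 11 '(': depth becomes 2
  Position 12 '(': depth becomes 3
  Position 13 '(': depth becomes 4
  Position 14 ')': depth becomes 3
  Position 15 ')': depth becomes 2
  Position 16 ')': depth becomes 1
  Position 17 '(': depth becomes 2
  Position 18 ')': depth becomes 1
  Position 19 ')': depth becomes 0
  Position 20 '(': depth becomes 1
  Position 21 ')': depth becomes 0
  Position 22 '(': depth becomes 1
  Position 23 '(': depth becomes 2
  Position 24 ')': depth becomes 1
  Position 25 ')': depth becomes 0
  Position 26 '(': depth becomes 1
  Position 27 ')': depth becomes 0
Maximum depth reached: 4

4


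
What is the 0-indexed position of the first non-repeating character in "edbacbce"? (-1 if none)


Input: edbacbce
Character frequencies:
  'a': 1
  'b': 2
  'c': 2
  'd': 1
  'e': 2
Scanning left to right for freq == 1:
  Position 0 ('e'): freq=2, skip
  Position 1 ('d'): unique! => answer = 1

1


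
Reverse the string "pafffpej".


Input: pafffpej
Reading characters right to left:
  Position 7: 'j'
  Position 6: 'e'
  Position 5: 'p'
  Position 4: 'f'
  Position 3: 'f'
  Position 2: 'f'
  Position 1: 'a'
  Position 0: 'p'
Reversed: jepfffap

jepfffap


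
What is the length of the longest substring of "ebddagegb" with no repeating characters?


Input: "ebddagegb"
Sliding window (track last position of each char):
  Position 0 ('e'): window [0,0] length 1 -- new best
  Position 1 ('b'): window [0,1] length 2 -- new best
  Position 2 ('d'): window [0,2] length 3 -- new best
  Position 3 ('d'): repeat (last at 2), move window start to 3
  Position 3 ('d'): window [3,3] length 1
  Position 4 ('a'): window [3,4] length 2
  Position 5 ('g'): window [3,5] length 3
  Position 6 ('e'): window [3,6] length 4 -- new best
  Position 7 ('g'): repeat (last at 5), move window start to 6
  Position 7 ('g'): window [6,7] length 2
  Position 8 ('b'): window [6,8] length 3
Longest substring with no repeats: "dage" with length 4

4


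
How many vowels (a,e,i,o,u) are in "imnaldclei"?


Input: imnaldclei
Checking each character:
  'i' at position 0: vowel (running total: 1)
  'm' at position 1: consonant
  'n' at position 2: consonant
  'a' at position 3: vowel (running total: 2)
  'l' at position 4: consonant
  'd' at position 5: consonant
  'c' at position 6: consonant
  'l' at position 7: consonant
  'e' at position 8: vowel (running total: 3)
  'i' at position 9: vowel (running total: 4)
Total vowels: 4

4


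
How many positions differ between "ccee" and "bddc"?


Comparing "ccee" and "bddc" position by position:
  Position 0: 'c' vs 'b' => DIFFER
  Position 1: 'c' vs 'd' => DIFFER
  Position 2: 'e' vs 'd' => DIFFER
  Position 3: 'e' vs 'c' => DIFFER
Positions that differ: 4

4


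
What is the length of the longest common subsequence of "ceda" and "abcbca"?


LCS of "ceda" and "abcbca"
DP table:
           a    b    c    b    c    a
      0    0    0    0    0    0    0
  c   0    0    0    1    1    1    1
  e   0    0    0    1    1    1    1
  d   0    0    0    1    1    1    1
  a   0    1    1    1    1    1    2
LCS length = dp[4][6] = 2

2


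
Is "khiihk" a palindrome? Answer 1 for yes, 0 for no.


Input: khiihk
Reversed: khiihk
  Compare pos 0 ('k') with pos 5 ('k'): match
  Compare pos 1 ('h') with pos 4 ('h'): match
  Compare pos 2 ('i') with pos 3 ('i'): match
Result: palindrome

1


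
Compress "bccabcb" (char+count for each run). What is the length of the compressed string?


Input: bccabcb
Runs:
  'b' x 1 => "b1"
  'c' x 2 => "c2"
  'a' x 1 => "a1"
  'b' x 1 => "b1"
  'c' x 1 => "c1"
  'b' x 1 => "b1"
Compressed: "b1c2a1b1c1b1"
Compressed length: 12

12


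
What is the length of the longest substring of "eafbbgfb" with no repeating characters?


Input: "eafbbgfb"
Sliding window (track last position of each char):
  Position 0 ('e'): window [0,0] length 1 -- new best
  Position 1 ('a'): window [0,1] length 2 -- new best
  Position 2 ('f'): window [0,2] length 3 -- new best
  Position 3 ('b'): window [0,3] length 4 -- new best
  Position 4 ('b'): repeat (last at 3), move window start to 4
  Position 4 ('b'): window [4,4] length 1
  Position 5 ('g'): window [4,5] length 2
  Position 6 ('f'): window [4,6] length 3
  Position 7 ('b'): repeat (last at 4), move window start to 5
  Position 7 ('b'): window [5,7] length 3
Longest substring with no repeats: "eafb" with length 4

4
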